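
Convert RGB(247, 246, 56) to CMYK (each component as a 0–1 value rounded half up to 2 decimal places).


R'=247/255≈0.9686, G'=246/255≈0.9647, B'=56/255≈0.2196
K = 1 - max(R',G',B') = 1 - 247/255 = 8/255 = 0.03137… → 0.03
(1-R'-K)/(1-K) simplifies to (max-R)/max with max = 247:
C = (247-247)/247 = 0/247 = 0 → 0.00
M = (247-246)/247 = 1/247 = 0.00404… → 0.00
Y = (247-56)/247 = 191/247 = 0.77327… → 0.77
= CMYK(0.00, 0.00, 0.77, 0.03)


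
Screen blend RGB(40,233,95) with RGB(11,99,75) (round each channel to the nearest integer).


Screen: C = 255 - (255-A)×(255-B)/255, rounded to nearest integer
R: 255 - (255-40)×(255-11)/255 = 255 - 52460/255 ≈ 255 - 205.725 = 49.275 → 49
G: 255 - (255-233)×(255-99)/255 = 255 - 3432/255 ≈ 255 - 13.459 = 241.541 → 242
B: 255 - (255-95)×(255-75)/255 = 255 - 28800/255 ≈ 255 - 112.941 = 142.059 → 142
= RGB(49, 242, 142)


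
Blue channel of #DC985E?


Color: #DC985E
R = DC = 220
G = 98 = 152
B = 5E = 94
Blue = 94


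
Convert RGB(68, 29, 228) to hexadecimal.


R = 68 → 44 (hex)
G = 29 → 1D (hex)
B = 228 → E4 (hex)
Hex = #441DE4


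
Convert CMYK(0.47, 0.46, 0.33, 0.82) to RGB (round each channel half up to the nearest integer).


R = 255 × (1-C) × (1-K) = 255 × 0.53 × 0.18 = 24.327 → 24
G = 255 × (1-M) × (1-K) = 255 × 0.54 × 0.18 = 24.786 → 25
B = 255 × (1-Y) × (1-K) = 255 × 0.67 × 0.18 = 30.753 → 31
= RGB(24, 25, 31)


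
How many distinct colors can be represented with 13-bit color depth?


Colors = 2^bits = 2^13
= 8,192 colors


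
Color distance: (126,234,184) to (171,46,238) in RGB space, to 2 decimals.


d = √[(R₁-R₂)² + (G₁-G₂)² + (B₁-B₂)²]
d = √[(126-171)² + (234-46)² + (184-238)²]
d = √[2025 + 35344 + 2916]
d = √40285
d ≈ 200.71


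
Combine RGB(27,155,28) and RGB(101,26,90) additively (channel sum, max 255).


Additive: each channel = min(255, C₁+C₂)
R: 27+101 = 128 → 128
G: 155+26 = 181 → 181
B: 28+90 = 118 → 118
= RGB(128, 181, 118)


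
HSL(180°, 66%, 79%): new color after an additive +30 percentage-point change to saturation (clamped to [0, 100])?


Original S = 66%
Adjustment = +30 percentage points
New S = 66 + (30) = 96
Clamp to [0, 100] → 96
= HSL(180°, 96%, 79%)


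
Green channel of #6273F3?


Color: #6273F3
R = 62 = 98
G = 73 = 115
B = F3 = 243
Green = 115


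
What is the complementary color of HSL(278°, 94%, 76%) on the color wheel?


Complement = opposite side of color wheel = hue + 180°
H' = (278 + 180) mod 360 = 98°
S and L unchanged.
= HSL(98°, 94%, 76%)


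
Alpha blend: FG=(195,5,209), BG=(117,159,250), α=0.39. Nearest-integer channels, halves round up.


C = α×F + (1-α)×B, with 1-α = 0.61
R: 0.39×195 + 0.61×117 = 76.05 + 71.37 = 147.42 → 147
G: 0.39×5 + 0.61×159 = 1.95 + 96.99 = 98.94 → 99
B: 0.39×209 + 0.61×250 = 81.51 + 152.50 = 234.01 → 234
= RGB(147, 99, 234)


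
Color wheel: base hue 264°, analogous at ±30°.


Base hue: 264°
Left analog: (264 - 30) mod 360 = 234°
Right analog: (264 + 30) mod 360 = 294°
Analogous hues = 234° and 294°


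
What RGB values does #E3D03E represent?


E3 → 227 (R)
D0 → 208 (G)
3E → 62 (B)
= RGB(227, 208, 62)


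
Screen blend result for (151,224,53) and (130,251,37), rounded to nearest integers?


Screen: C = 255 - (255-A)×(255-B)/255, rounded to nearest integer
R: 255 - (255-151)×(255-130)/255 = 255 - 13000/255 ≈ 255 - 50.980 = 204.020 → 204
G: 255 - (255-224)×(255-251)/255 = 255 - 124/255 ≈ 255 - 0.486 = 254.514 → 255
B: 255 - (255-53)×(255-37)/255 = 255 - 44036/255 ≈ 255 - 172.690 = 82.310 → 82
= RGB(204, 255, 82)


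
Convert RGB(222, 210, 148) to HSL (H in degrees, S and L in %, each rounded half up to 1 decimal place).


Normalize: R'=222/255≈0.8706, G'=210/255≈0.8235, B'=148/255≈0.5804
Max=222/255, Min=148/255, Δ=Max-Min=74/255
L = (Max+Min)/2 = (222+148)/510 = 370/510 = 0.72549… → L = 72.5%
L > 0.5 → S = Δ/(2-Max-Min) = 74/(510-222-148) = 74/140 = 0.52857… → S = 52.9%
(the 1/255 factors cancel in S and H, so raw channel differences can be used)
Max is R' → H = 60 × (((G-B)/Δ) mod 6) = 60 × (((210-148)/74) mod 6)
  62/74 = 0.8378…
  H = 60 × 0.8378… = 50.270…° → H = 50.3°
= HSL(50.3°, 52.9%, 72.5%)


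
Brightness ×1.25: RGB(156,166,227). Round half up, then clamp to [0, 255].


Multiply each channel by 1.25, round half up, clamp to [0, 255]
R: 156×1.25 = 195
G: 166×1.25 = 207.5 → round → 208
B: 227×1.25 = 283.75 → round → 284 → clamp → 255
= RGB(195, 208, 255)


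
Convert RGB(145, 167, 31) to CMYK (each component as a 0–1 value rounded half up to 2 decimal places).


R'=145/255≈0.5686, G'=167/255≈0.6549, B'=31/255≈0.1216
K = 1 - max(R',G',B') = 1 - 167/255 = 88/255 = 0.34509… → 0.35
(1-R'-K)/(1-K) simplifies to (max-R)/max with max = 167:
C = (167-145)/167 = 22/167 = 0.13173… → 0.13
M = (167-167)/167 = 0/167 = 0 → 0.00
Y = (167-31)/167 = 136/167 = 0.81437… → 0.81
= CMYK(0.13, 0.00, 0.81, 0.35)


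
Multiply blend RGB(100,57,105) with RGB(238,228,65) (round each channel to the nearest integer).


Multiply: C = A×B/255, rounded to nearest integer
R: 100×238/255 = 23800/255 ≈ 93.333 → 93
G: 57×228/255 = 12996/255 ≈ 50.965 → 51
B: 105×65/255 = 6825/255 ≈ 26.765 → 27
= RGB(93, 51, 27)


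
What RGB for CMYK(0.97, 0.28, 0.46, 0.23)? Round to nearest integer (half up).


R = 255 × (1-C) × (1-K) = 255 × 0.03 × 0.77 = 5.8905 → 6
G = 255 × (1-M) × (1-K) = 255 × 0.72 × 0.77 = 141.372 → 141
B = 255 × (1-Y) × (1-K) = 255 × 0.54 × 0.77 = 106.029 → 106
= RGB(6, 141, 106)


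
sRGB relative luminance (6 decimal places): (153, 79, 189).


Linearize each channel (sRGB transfer function): c = v/255; c_lin = c/12.92 if c ≤ 0.04045, else ((c+0.055)/1.055)^2.4
  R: 153/255 ≈ 0.600000 > 0.04045 → ((0.600000+0.055)/1.055)^2.4 ≈ 0.318547
  G: 79/255 ≈ 0.309804 > 0.04045 → ((0.309804+0.055)/1.055)^2.4 ≈ 0.078187
  B: 189/255 ≈ 0.741176 > 0.04045 → ((0.741176+0.055)/1.055)^2.4 ≈ 0.508881
R_lin = 0.318547, G_lin = 0.078187, B_lin = 0.508881
L = 0.2126×R + 0.7152×G + 0.0722×B
L = 0.2126×0.318547 + 0.7152×0.078187 + 0.0722×0.508881
L ≈ 0.160384


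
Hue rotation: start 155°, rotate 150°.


New hue = (H + rotation) mod 360
New hue = (155 + 150) mod 360
= 305 mod 360
= 305°


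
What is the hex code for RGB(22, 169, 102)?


R = 22 → 16 (hex)
G = 169 → A9 (hex)
B = 102 → 66 (hex)
Hex = #16A966


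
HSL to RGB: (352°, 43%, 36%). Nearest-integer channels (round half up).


H=352°, S=0.43, L=0.36
C = (1-|2L-1|)×S = (1-|-0.28|)×0.43 = 0.3096
H' = H/60 = 352/60 ≈ 5.8667; X = C×(1-|H' mod 2 - 1|) = 0.04128
m = L - C/2 = 0.36 - 0.1548 = 0.2052
Sector ⌊H'⌋ = 5 → (R',G',B') = (0.3096, 0.0, 0.04128)
RGB = ((R'+m)×255, (G'+m)×255, (B'+m)×255) = (131.274, 52.326, 62.8524)
Round half up → RGB(131, 52, 63)


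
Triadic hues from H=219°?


Triadic: equally spaced at 120° intervals
H1 = 219°
H2 = (219 + 120) mod 360 = 339°
H3 = (219 + 240) mod 360 = 99°
Triadic = 219°, 339°, 99°


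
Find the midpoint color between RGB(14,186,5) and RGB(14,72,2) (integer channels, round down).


Midpoint: each channel = ⌊(C₁+C₂)/2⌋
R: ⌊(14+14)/2⌋ = 14
G: ⌊(186+72)/2⌋ = 129
B: ⌊(5+2)/2⌋ = 3
= RGB(14, 129, 3)


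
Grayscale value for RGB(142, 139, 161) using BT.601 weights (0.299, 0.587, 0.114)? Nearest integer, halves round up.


Gray = 0.299×R + 0.587×G + 0.114×B
Gray = 0.299×142 + 0.587×139 + 0.114×161
Gray = 42.458 + 81.593 + 18.354
Gray = 142.405 → round half up → 142
Gray = 142


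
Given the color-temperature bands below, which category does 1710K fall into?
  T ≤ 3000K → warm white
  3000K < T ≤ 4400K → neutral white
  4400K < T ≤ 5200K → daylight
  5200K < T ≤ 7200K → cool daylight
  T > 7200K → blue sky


Temperature: 1710K
1710K ≤ 3000K → warm white
Classification: warm white


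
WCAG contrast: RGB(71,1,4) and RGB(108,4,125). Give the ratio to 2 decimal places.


Linearize each sRGB channel c=v/255: c/12.92 if c ≤ 0.04045 else ((c+0.055)/1.055)^2.4
L = 0.2126×R_lin + 0.7152×G_lin + 0.0722×B_lin
Color 1 (71,1,4):
  R=71: 71/255≈0.2784 > 0.04045 → ((0.2784+0.055)/1.055)^2.4 ≈ 0.06301
  G=1: 1/255≈0.0039 ≤ 0.04045 → 0.0039/12.92 ≈ 0.00030
  B=4: 4/255≈0.0157 ≤ 0.04045 → 0.0157/12.92 ≈ 0.00121
  L1 = 0.2126×0.06301 + 0.7152×0.00030 + 0.0722×0.00121 ≈ 0.01370
Color 2 (108,4,125):
  R=108: 108/255≈0.4235 > 0.04045 → ((0.4235+0.055)/1.055)^2.4 ≈ 0.14996
  G=4: 4/255≈0.0157 ≤ 0.04045 → 0.0157/12.92 ≈ 0.00121
  B=125: 125/255≈0.4902 > 0.04045 → ((0.4902+0.055)/1.055)^2.4 ≈ 0.20508
  L2 = 0.2126×0.14996 + 0.7152×0.00121 + 0.0722×0.20508 ≈ 0.04756
Lighter = 0.04756, Darker = 0.01370
Ratio = (L_lighter + 0.05) / (L_darker + 0.05)
Ratio = (0.04756 + 0.05) / (0.01370 + 0.05) = 0.09756 / 0.06370 ≈ 1.5315
Ratio ≈ 1.53:1


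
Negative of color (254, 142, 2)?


Invert: (255-R, 255-G, 255-B)
R: 255-254 = 1
G: 255-142 = 113
B: 255-2 = 253
= RGB(1, 113, 253)


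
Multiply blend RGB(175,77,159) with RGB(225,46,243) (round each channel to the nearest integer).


Multiply: C = A×B/255, rounded to nearest integer
R: 175×225/255 = 39375/255 ≈ 154.412 → 154
G: 77×46/255 = 3542/255 ≈ 13.890 → 14
B: 159×243/255 = 38637/255 ≈ 151.518 → 152
= RGB(154, 14, 152)


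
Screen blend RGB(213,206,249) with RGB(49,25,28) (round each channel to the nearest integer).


Screen: C = 255 - (255-A)×(255-B)/255, rounded to nearest integer
R: 255 - (255-213)×(255-49)/255 = 255 - 8652/255 ≈ 255 - 33.929 = 221.071 → 221
G: 255 - (255-206)×(255-25)/255 = 255 - 11270/255 ≈ 255 - 44.196 = 210.804 → 211
B: 255 - (255-249)×(255-28)/255 = 255 - 1362/255 ≈ 255 - 5.341 = 249.659 → 250
= RGB(221, 211, 250)


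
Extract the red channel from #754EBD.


Color: #754EBD
R = 75 = 117
G = 4E = 78
B = BD = 189
Red = 117


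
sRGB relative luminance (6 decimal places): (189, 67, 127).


Linearize each channel (sRGB transfer function): c = v/255; c_lin = c/12.92 if c ≤ 0.04045, else ((c+0.055)/1.055)^2.4
  R: 189/255 ≈ 0.741176 > 0.04045 → ((0.741176+0.055)/1.055)^2.4 ≈ 0.508881
  G: 67/255 ≈ 0.262745 > 0.04045 → ((0.262745+0.055)/1.055)^2.4 ≈ 0.056128
  B: 127/255 ≈ 0.498039 > 0.04045 → ((0.498039+0.055)/1.055)^2.4 ≈ 0.212231
R_lin = 0.508881, G_lin = 0.056128, B_lin = 0.212231
L = 0.2126×R + 0.7152×G + 0.0722×B
L = 0.2126×0.508881 + 0.7152×0.056128 + 0.0722×0.212231
L ≈ 0.163654


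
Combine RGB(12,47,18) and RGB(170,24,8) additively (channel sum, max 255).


Additive: each channel = min(255, C₁+C₂)
R: 12+170 = 182 → 182
G: 47+24 = 71 → 71
B: 18+8 = 26 → 26
= RGB(182, 71, 26)


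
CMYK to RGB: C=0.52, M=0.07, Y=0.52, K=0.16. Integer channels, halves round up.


R = 255 × (1-C) × (1-K) = 255 × 0.48 × 0.84 = 102.816 → 103
G = 255 × (1-M) × (1-K) = 255 × 0.93 × 0.84 = 199.206 → 199
B = 255 × (1-Y) × (1-K) = 255 × 0.48 × 0.84 = 102.816 → 103
= RGB(103, 199, 103)


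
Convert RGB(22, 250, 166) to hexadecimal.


R = 22 → 16 (hex)
G = 250 → FA (hex)
B = 166 → A6 (hex)
Hex = #16FAA6


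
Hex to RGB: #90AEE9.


90 → 144 (R)
AE → 174 (G)
E9 → 233 (B)
= RGB(144, 174, 233)


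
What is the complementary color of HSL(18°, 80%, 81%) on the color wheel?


Complement = opposite side of color wheel = hue + 180°
H' = (18 + 180) mod 360 = 198°
S and L unchanged.
= HSL(198°, 80%, 81%)


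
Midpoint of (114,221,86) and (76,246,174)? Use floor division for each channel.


Midpoint: each channel = ⌊(C₁+C₂)/2⌋
R: ⌊(114+76)/2⌋ = 95
G: ⌊(221+246)/2⌋ = 233
B: ⌊(86+174)/2⌋ = 130
= RGB(95, 233, 130)


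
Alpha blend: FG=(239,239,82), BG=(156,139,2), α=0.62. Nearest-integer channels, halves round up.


C = α×F + (1-α)×B, with 1-α = 0.38
R: 0.62×239 + 0.38×156 = 148.18 + 59.28 = 207.46 → 207
G: 0.62×239 + 0.38×139 = 148.18 + 52.82 = 201.00 → 201
B: 0.62×82 + 0.38×2 = 50.84 + 0.76 = 51.60 → 52
= RGB(207, 201, 52)


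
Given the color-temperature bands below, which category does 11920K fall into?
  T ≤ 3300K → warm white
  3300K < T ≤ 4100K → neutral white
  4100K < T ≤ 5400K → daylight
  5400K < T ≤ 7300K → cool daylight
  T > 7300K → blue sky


Temperature: 11920K
11920K > 7300K → blue sky
Classification: blue sky


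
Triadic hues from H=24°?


Triadic: equally spaced at 120° intervals
H1 = 24°
H2 = (24 + 120) mod 360 = 144°
H3 = (24 + 240) mod 360 = 264°
Triadic = 24°, 144°, 264°


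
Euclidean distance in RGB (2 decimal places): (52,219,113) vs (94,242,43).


d = √[(R₁-R₂)² + (G₁-G₂)² + (B₁-B₂)²]
d = √[(52-94)² + (219-242)² + (113-43)²]
d = √[1764 + 529 + 4900]
d = √7193
d ≈ 84.81


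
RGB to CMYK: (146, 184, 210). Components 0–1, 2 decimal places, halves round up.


R'=146/255≈0.5725, G'=184/255≈0.7216, B'=210/255≈0.8235
K = 1 - max(R',G',B') = 1 - 210/255 = 45/255 = 0.17647… → 0.18
(1-R'-K)/(1-K) simplifies to (max-R)/max with max = 210:
C = (210-146)/210 = 64/210 = 0.30476… → 0.30
M = (210-184)/210 = 26/210 = 0.12380… → 0.12
Y = (210-210)/210 = 0/210 = 0 → 0.00
= CMYK(0.30, 0.12, 0.00, 0.18)


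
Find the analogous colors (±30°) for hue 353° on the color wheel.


Base hue: 353°
Left analog: (353 - 30) mod 360 = 323°
Right analog: (353 + 30) mod 360 = 23°
Analogous hues = 323° and 23°


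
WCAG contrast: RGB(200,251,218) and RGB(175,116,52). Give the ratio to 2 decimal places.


Linearize each sRGB channel c=v/255: c/12.92 if c ≤ 0.04045 else ((c+0.055)/1.055)^2.4
L = 0.2126×R_lin + 0.7152×G_lin + 0.0722×B_lin
Color 1 (200,251,218):
  R=200: 200/255≈0.7843 > 0.04045 → ((0.7843+0.055)/1.055)^2.4 ≈ 0.57758
  G=251: 251/255≈0.9843 > 0.04045 → ((0.9843+0.055)/1.055)^2.4 ≈ 0.96469
  B=218: 218/255≈0.8549 > 0.04045 → ((0.8549+0.055)/1.055)^2.4 ≈ 0.70110
  L1 = 0.2126×0.57758 + 0.7152×0.96469 + 0.0722×0.70110 ≈ 0.86336
Color 2 (175,116,52):
  R=175: 175/255≈0.6863 > 0.04045 → ((0.6863+0.055)/1.055)^2.4 ≈ 0.42869
  G=116: 116/255≈0.4549 > 0.04045 → ((0.4549+0.055)/1.055)^2.4 ≈ 0.17465
  B=52: 52/255≈0.2039 > 0.04045 → ((0.2039+0.055)/1.055)^2.4 ≈ 0.03434
  L2 = 0.2126×0.42869 + 0.7152×0.17465 + 0.0722×0.03434 ≈ 0.21853
Lighter = 0.86336, Darker = 0.21853
Ratio = (L_lighter + 0.05) / (L_darker + 0.05)
Ratio = (0.86336 + 0.05) / (0.21853 + 0.05) = 0.91336 / 0.26853 ≈ 3.4014
Ratio ≈ 3.40:1


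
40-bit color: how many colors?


Colors = 2^bits = 2^40
= 1,099,511,627,776 colors


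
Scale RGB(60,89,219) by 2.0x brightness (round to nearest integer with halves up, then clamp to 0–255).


Multiply each channel by 2.0, round half up, clamp to [0, 255]
R: 60×2.0 = 120
G: 89×2.0 = 178
B: 219×2.0 = 438 → clamp → 255
= RGB(120, 178, 255)


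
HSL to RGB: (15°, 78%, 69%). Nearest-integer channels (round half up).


H=15°, S=0.78, L=0.69
C = (1-|2L-1|)×S = (1-|0.38|)×0.78 = 0.4836
H' = H/60 = 15/60 ≈ 0.2500; X = C×(1-|H' mod 2 - 1|) = 0.1209
m = L - C/2 = 0.69 - 0.2418 = 0.4482
Sector ⌊H'⌋ = 0 → (R',G',B') = (0.4836, 0.1209, 0.0)
RGB = ((R'+m)×255, (G'+m)×255, (B'+m)×255) = (237.609, 145.1205, 114.291)
Round half up → RGB(238, 145, 114)


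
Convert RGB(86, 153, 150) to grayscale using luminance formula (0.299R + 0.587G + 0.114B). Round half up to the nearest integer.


Gray = 0.299×R + 0.587×G + 0.114×B
Gray = 0.299×86 + 0.587×153 + 0.114×150
Gray = 25.714 + 89.811 + 17.100
Gray = 132.625 → round half up → 133
Gray = 133


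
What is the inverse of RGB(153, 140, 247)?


Invert: (255-R, 255-G, 255-B)
R: 255-153 = 102
G: 255-140 = 115
B: 255-247 = 8
= RGB(102, 115, 8)


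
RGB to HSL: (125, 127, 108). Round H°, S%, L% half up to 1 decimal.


Normalize: R'=125/255≈0.4902, G'=127/255≈0.4980, B'=108/255≈0.4235
Max=127/255, Min=108/255, Δ=Max-Min=19/255
L = (Max+Min)/2 = (127+108)/510 = 235/510 = 0.46078… → L = 46.1%
L ≤ 0.5 → S = Δ/(Max+Min) = 19/(127+108) = 19/235 = 0.08085… → S = 8.1%
(the 1/255 factors cancel in S and H, so raw channel differences can be used)
Max is G' → H = 60 × ((B-R)/Δ + 2) = 60 × ((108-125)/19 + 2)
  -17/19 + 2 = -0.8947… + 2 = 1.1052…
  H = 60 × 1.1052… = 66.315…° → H = 66.3°
= HSL(66.3°, 8.1%, 46.1%)


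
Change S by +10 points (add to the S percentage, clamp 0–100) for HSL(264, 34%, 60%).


Original S = 34%
Adjustment = +10 percentage points
New S = 34 + (10) = 44
Clamp to [0, 100] → 44
= HSL(264°, 44%, 60%)


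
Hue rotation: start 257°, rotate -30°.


New hue = (H + rotation) mod 360
New hue = (257 -30) mod 360
= 227 mod 360
= 227°


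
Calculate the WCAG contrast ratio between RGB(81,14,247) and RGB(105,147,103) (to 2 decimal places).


Linearize each sRGB channel c=v/255: c/12.92 if c ≤ 0.04045 else ((c+0.055)/1.055)^2.4
L = 0.2126×R_lin + 0.7152×G_lin + 0.0722×B_lin
Color 1 (81,14,247):
  R=81: 81/255≈0.3176 > 0.04045 → ((0.3176+0.055)/1.055)^2.4 ≈ 0.08228
  G=14: 14/255≈0.0549 > 0.04045 → ((0.0549+0.055)/1.055)^2.4 ≈ 0.00439
  B=247: 247/255≈0.9686 > 0.04045 → ((0.9686+0.055)/1.055)^2.4 ≈ 0.93011
  L1 = 0.2126×0.08228 + 0.7152×0.00439 + 0.0722×0.93011 ≈ 0.08779
Color 2 (105,147,103):
  R=105: 105/255≈0.4118 > 0.04045 → ((0.4118+0.055)/1.055)^2.4 ≈ 0.14126
  G=147: 147/255≈0.5765 > 0.04045 → ((0.5765+0.055)/1.055)^2.4 ≈ 0.29177
  B=103: 103/255≈0.4039 > 0.04045 → ((0.4039+0.055)/1.055)^2.4 ≈ 0.13563
  L2 = 0.2126×0.14126 + 0.7152×0.29177 + 0.0722×0.13563 ≈ 0.24850
Lighter = 0.24850, Darker = 0.08779
Ratio = (L_lighter + 0.05) / (L_darker + 0.05)
Ratio = (0.24850 + 0.05) / (0.08779 + 0.05) = 0.29850 / 0.13779 ≈ 2.1664
Ratio ≈ 2.17:1


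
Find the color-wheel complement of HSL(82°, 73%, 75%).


Complement = opposite side of color wheel = hue + 180°
H' = (82 + 180) mod 360 = 262°
S and L unchanged.
= HSL(262°, 73%, 75%)


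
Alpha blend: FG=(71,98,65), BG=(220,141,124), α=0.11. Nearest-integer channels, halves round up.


C = α×F + (1-α)×B, with 1-α = 0.89
R: 0.11×71 + 0.89×220 = 7.81 + 195.80 = 203.61 → 204
G: 0.11×98 + 0.89×141 = 10.78 + 125.49 = 136.27 → 136
B: 0.11×65 + 0.89×124 = 7.15 + 110.36 = 117.51 → 118
= RGB(204, 136, 118)


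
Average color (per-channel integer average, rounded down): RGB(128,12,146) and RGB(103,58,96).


Midpoint: each channel = ⌊(C₁+C₂)/2⌋
R: ⌊(128+103)/2⌋ = 115
G: ⌊(12+58)/2⌋ = 35
B: ⌊(146+96)/2⌋ = 121
= RGB(115, 35, 121)


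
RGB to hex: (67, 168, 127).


R = 67 → 43 (hex)
G = 168 → A8 (hex)
B = 127 → 7F (hex)
Hex = #43A87F


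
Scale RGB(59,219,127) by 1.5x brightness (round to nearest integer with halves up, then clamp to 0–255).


Multiply each channel by 1.5, round half up, clamp to [0, 255]
R: 59×1.5 = 88.5 → round → 89
G: 219×1.5 = 328.5 → round → 329 → clamp → 255
B: 127×1.5 = 190.5 → round → 191
= RGB(89, 255, 191)


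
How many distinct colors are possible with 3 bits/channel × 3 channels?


Total bits = 3 bits/channel × 3 channels = 9 bits
Distinct colors = 2^9
= 512 colors


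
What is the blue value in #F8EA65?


Color: #F8EA65
R = F8 = 248
G = EA = 234
B = 65 = 101
Blue = 101


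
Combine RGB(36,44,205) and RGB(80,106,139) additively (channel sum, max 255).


Additive: each channel = min(255, C₁+C₂)
R: 36+80 = 116 → 116
G: 44+106 = 150 → 150
B: 205+139 = 344 → 255
= RGB(116, 150, 255)


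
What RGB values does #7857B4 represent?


78 → 120 (R)
57 → 87 (G)
B4 → 180 (B)
= RGB(120, 87, 180)


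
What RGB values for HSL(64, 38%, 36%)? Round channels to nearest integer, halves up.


H=64°, S=0.38, L=0.36
C = (1-|2L-1|)×S = (1-|-0.28|)×0.38 = 0.2736
H' = H/60 = 64/60 ≈ 1.0667; X = C×(1-|H' mod 2 - 1|) = 0.25536
m = L - C/2 = 0.36 - 0.1368 = 0.2232
Sector ⌊H'⌋ = 1 → (R',G',B') = (0.25536, 0.2736, 0.0)
RGB = ((R'+m)×255, (G'+m)×255, (B'+m)×255) = (122.0328, 126.684, 56.916)
Round half up → RGB(122, 127, 57)


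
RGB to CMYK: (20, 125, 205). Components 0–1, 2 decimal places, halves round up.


R'=20/255≈0.0784, G'=125/255≈0.4902, B'=205/255≈0.8039
K = 1 - max(R',G',B') = 1 - 205/255 = 50/255 = 0.19607… → 0.20
(1-R'-K)/(1-K) simplifies to (max-R)/max with max = 205:
C = (205-20)/205 = 185/205 = 0.90243… → 0.90
M = (205-125)/205 = 80/205 = 0.39024… → 0.39
Y = (205-205)/205 = 0/205 = 0 → 0.00
= CMYK(0.90, 0.39, 0.00, 0.20)


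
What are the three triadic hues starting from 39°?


Triadic: equally spaced at 120° intervals
H1 = 39°
H2 = (39 + 120) mod 360 = 159°
H3 = (39 + 240) mod 360 = 279°
Triadic = 39°, 159°, 279°


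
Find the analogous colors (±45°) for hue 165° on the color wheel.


Base hue: 165°
Left analog: (165 - 45) mod 360 = 120°
Right analog: (165 + 45) mod 360 = 210°
Analogous hues = 120° and 210°


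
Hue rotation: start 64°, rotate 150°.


New hue = (H + rotation) mod 360
New hue = (64 + 150) mod 360
= 214 mod 360
= 214°


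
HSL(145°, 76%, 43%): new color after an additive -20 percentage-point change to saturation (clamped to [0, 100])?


Original S = 76%
Adjustment = -20 percentage points
New S = 76 + (-20) = 56
Clamp to [0, 100] → 56
= HSL(145°, 56%, 43%)


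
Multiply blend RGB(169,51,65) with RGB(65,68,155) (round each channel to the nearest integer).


Multiply: C = A×B/255, rounded to nearest integer
R: 169×65/255 = 10985/255 ≈ 43.078 → 43
G: 51×68/255 = 3468/255 ≈ 13.600 → 14
B: 65×155/255 = 10075/255 ≈ 39.510 → 40
= RGB(43, 14, 40)


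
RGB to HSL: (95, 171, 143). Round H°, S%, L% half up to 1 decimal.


Normalize: R'=95/255≈0.3725, G'=171/255≈0.6706, B'=143/255≈0.5608
Max=171/255, Min=95/255, Δ=Max-Min=76/255
L = (Max+Min)/2 = (171+95)/510 = 266/510 = 0.52156… → L = 52.2%
L > 0.5 → S = Δ/(2-Max-Min) = 76/(510-171-95) = 76/244 = 0.31147… → S = 31.1%
(the 1/255 factors cancel in S and H, so raw channel differences can be used)
Max is G' → H = 60 × ((B-R)/Δ + 2) = 60 × ((143-95)/76 + 2)
  48/76 + 2 = 0.6315… + 2 = 2.6315…
  H = 60 × 2.6315… = 157.894…° → H = 157.9°
= HSL(157.9°, 31.1%, 52.2%)


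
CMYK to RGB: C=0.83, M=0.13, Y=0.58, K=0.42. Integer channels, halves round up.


R = 255 × (1-C) × (1-K) = 255 × 0.17 × 0.58 = 25.143 → 25
G = 255 × (1-M) × (1-K) = 255 × 0.87 × 0.58 = 128.673 → 129
B = 255 × (1-Y) × (1-K) = 255 × 0.42 × 0.58 = 62.118 → 62
= RGB(25, 129, 62)


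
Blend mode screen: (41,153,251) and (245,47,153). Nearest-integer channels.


Screen: C = 255 - (255-A)×(255-B)/255, rounded to nearest integer
R: 255 - (255-41)×(255-245)/255 = 255 - 2140/255 ≈ 255 - 8.392 = 246.608 → 247
G: 255 - (255-153)×(255-47)/255 = 255 - 21216/255 ≈ 255 - 83.200 = 171.800 → 172
B: 255 - (255-251)×(255-153)/255 = 255 - 408/255 ≈ 255 - 1.600 = 253.400 → 253
= RGB(247, 172, 253)


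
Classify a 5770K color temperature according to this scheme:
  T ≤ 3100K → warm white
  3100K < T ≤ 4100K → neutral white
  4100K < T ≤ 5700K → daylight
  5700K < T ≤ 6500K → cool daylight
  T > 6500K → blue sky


Temperature: 5770K
5700K < 5770K ≤ 6500K → cool daylight
Classification: cool daylight


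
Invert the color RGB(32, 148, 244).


Invert: (255-R, 255-G, 255-B)
R: 255-32 = 223
G: 255-148 = 107
B: 255-244 = 11
= RGB(223, 107, 11)


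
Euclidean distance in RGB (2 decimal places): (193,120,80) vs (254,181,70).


d = √[(R₁-R₂)² + (G₁-G₂)² + (B₁-B₂)²]
d = √[(193-254)² + (120-181)² + (80-70)²]
d = √[3721 + 3721 + 100]
d = √7542
d ≈ 86.84


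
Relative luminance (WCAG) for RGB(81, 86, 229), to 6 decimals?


Linearize each channel (sRGB transfer function): c = v/255; c_lin = c/12.92 if c ≤ 0.04045, else ((c+0.055)/1.055)^2.4
  R: 81/255 ≈ 0.317647 > 0.04045 → ((0.317647+0.055)/1.055)^2.4 ≈ 0.082283
  G: 86/255 ≈ 0.337255 > 0.04045 → ((0.337255+0.055)/1.055)^2.4 ≈ 0.093059
  B: 229/255 ≈ 0.898039 > 0.04045 → ((0.898039+0.055)/1.055)^2.4 ≈ 0.783538
R_lin = 0.082283, G_lin = 0.093059, B_lin = 0.783538
L = 0.2126×R + 0.7152×G + 0.0722×B
L = 0.2126×0.082283 + 0.7152×0.093059 + 0.0722×0.783538
L ≈ 0.140621


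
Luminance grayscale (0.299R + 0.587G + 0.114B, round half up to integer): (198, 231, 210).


Gray = 0.299×R + 0.587×G + 0.114×B
Gray = 0.299×198 + 0.587×231 + 0.114×210
Gray = 59.202 + 135.597 + 23.940
Gray = 218.739 → round half up → 219
Gray = 219


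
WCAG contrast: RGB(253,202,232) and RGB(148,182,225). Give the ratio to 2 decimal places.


Linearize each sRGB channel c=v/255: c/12.92 if c ≤ 0.04045 else ((c+0.055)/1.055)^2.4
L = 0.2126×R_lin + 0.7152×G_lin + 0.0722×B_lin
Color 1 (253,202,232):
  R=253: 253/255≈0.9922 > 0.04045 → ((0.9922+0.055)/1.055)^2.4 ≈ 0.98225
  G=202: 202/255≈0.7922 > 0.04045 → ((0.7922+0.055)/1.055)^2.4 ≈ 0.59062
  B=232: 232/255≈0.9098 > 0.04045 → ((0.9098+0.055)/1.055)^2.4 ≈ 0.80695
  L1 = 0.2126×0.98225 + 0.7152×0.59062 + 0.0722×0.80695 ≈ 0.68950
Color 2 (148,182,225):
  R=148: 148/255≈0.5804 > 0.04045 → ((0.5804+0.055)/1.055)^2.4 ≈ 0.29614
  G=182: 182/255≈0.7137 > 0.04045 → ((0.7137+0.055)/1.055)^2.4 ≈ 0.46778
  B=225: 225/255≈0.8824 > 0.04045 → ((0.8824+0.055)/1.055)^2.4 ≈ 0.75294
  L2 = 0.2126×0.29614 + 0.7152×0.46778 + 0.0722×0.75294 ≈ 0.45188
Lighter = 0.68950, Darker = 0.45188
Ratio = (L_lighter + 0.05) / (L_darker + 0.05)
Ratio = (0.68950 + 0.05) / (0.45188 + 0.05) = 0.73950 / 0.50188 ≈ 1.4735
Ratio ≈ 1.47:1


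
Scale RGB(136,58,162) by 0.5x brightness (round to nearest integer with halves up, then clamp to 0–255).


Multiply each channel by 0.5, round half up, clamp to [0, 255]
R: 136×0.5 = 68
G: 58×0.5 = 29
B: 162×0.5 = 81
= RGB(68, 29, 81)


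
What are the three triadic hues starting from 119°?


Triadic: equally spaced at 120° intervals
H1 = 119°
H2 = (119 + 120) mod 360 = 239°
H3 = (119 + 240) mod 360 = 359°
Triadic = 119°, 239°, 359°


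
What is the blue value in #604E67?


Color: #604E67
R = 60 = 96
G = 4E = 78
B = 67 = 103
Blue = 103


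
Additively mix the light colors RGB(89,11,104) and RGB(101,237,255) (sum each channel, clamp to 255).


Additive: each channel = min(255, C₁+C₂)
R: 89+101 = 190 → 190
G: 11+237 = 248 → 248
B: 104+255 = 359 → 255
= RGB(190, 248, 255)


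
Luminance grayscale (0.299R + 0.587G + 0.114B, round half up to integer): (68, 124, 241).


Gray = 0.299×R + 0.587×G + 0.114×B
Gray = 0.299×68 + 0.587×124 + 0.114×241
Gray = 20.332 + 72.788 + 27.474
Gray = 120.594 → round half up → 121
Gray = 121


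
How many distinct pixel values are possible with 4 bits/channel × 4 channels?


Total bits = 4 bits/channel × 4 channels = 16 bits
Distinct pixel values = 2^16
= 65,536 pixel values


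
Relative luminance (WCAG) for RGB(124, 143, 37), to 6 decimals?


Linearize each channel (sRGB transfer function): c = v/255; c_lin = c/12.92 if c ≤ 0.04045, else ((c+0.055)/1.055)^2.4
  R: 124/255 ≈ 0.486275 > 0.04045 → ((0.486275+0.055)/1.055)^2.4 ≈ 0.201556
  G: 143/255 ≈ 0.560784 > 0.04045 → ((0.560784+0.055)/1.055)^2.4 ≈ 0.274677
  B: 37/255 ≈ 0.145098 > 0.04045 → ((0.145098+0.055)/1.055)^2.4 ≈ 0.018500
R_lin = 0.201556, G_lin = 0.274677, B_lin = 0.018500
L = 0.2126×R + 0.7152×G + 0.0722×B
L = 0.2126×0.201556 + 0.7152×0.274677 + 0.0722×0.018500
L ≈ 0.240636


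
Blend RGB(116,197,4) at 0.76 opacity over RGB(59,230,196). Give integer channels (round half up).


C = α×F + (1-α)×B, with 1-α = 0.24
R: 0.76×116 + 0.24×59 = 88.16 + 14.16 = 102.32 → 102
G: 0.76×197 + 0.24×230 = 149.72 + 55.20 = 204.92 → 205
B: 0.76×4 + 0.24×196 = 3.04 + 47.04 = 50.08 → 50
= RGB(102, 205, 50)


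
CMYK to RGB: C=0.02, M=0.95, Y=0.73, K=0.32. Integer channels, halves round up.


R = 255 × (1-C) × (1-K) = 255 × 0.98 × 0.68 = 169.932 → 170
G = 255 × (1-M) × (1-K) = 255 × 0.05 × 0.68 = 8.67 → 9
B = 255 × (1-Y) × (1-K) = 255 × 0.27 × 0.68 = 46.818 → 47
= RGB(170, 9, 47)


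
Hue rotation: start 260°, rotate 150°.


New hue = (H + rotation) mod 360
New hue = (260 + 150) mod 360
= 410 mod 360
= 50°


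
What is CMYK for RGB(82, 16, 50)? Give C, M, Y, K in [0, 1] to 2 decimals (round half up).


R'=82/255≈0.3216, G'=16/255≈0.0627, B'=50/255≈0.1961
K = 1 - max(R',G',B') = 1 - 82/255 = 173/255 = 0.67843… → 0.68
(1-R'-K)/(1-K) simplifies to (max-R)/max with max = 82:
C = (82-82)/82 = 0/82 = 0 → 0.00
M = (82-16)/82 = 66/82 = 0.80487… → 0.80
Y = (82-50)/82 = 32/82 = 0.39024… → 0.39
= CMYK(0.00, 0.80, 0.39, 0.68)


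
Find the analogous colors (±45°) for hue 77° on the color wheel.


Base hue: 77°
Left analog: (77 - 45) mod 360 = 32°
Right analog: (77 + 45) mod 360 = 122°
Analogous hues = 32° and 122°


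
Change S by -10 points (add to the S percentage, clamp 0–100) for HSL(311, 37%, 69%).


Original S = 37%
Adjustment = -10 percentage points
New S = 37 + (-10) = 27
Clamp to [0, 100] → 27
= HSL(311°, 27%, 69%)


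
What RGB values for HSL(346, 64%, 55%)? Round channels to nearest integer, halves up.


H=346°, S=0.64, L=0.55
C = (1-|2L-1|)×S = (1-|0.10|)×0.64 = 0.576
H' = H/60 = 346/60 ≈ 5.7667; X = C×(1-|H' mod 2 - 1|) = 0.1344
m = L - C/2 = 0.55 - 0.288 = 0.262
Sector ⌊H'⌋ = 5 → (R',G',B') = (0.576, 0.0, 0.1344)
RGB = ((R'+m)×255, (G'+m)×255, (B'+m)×255) = (213.69, 66.81, 101.082)
Round half up → RGB(214, 67, 101)


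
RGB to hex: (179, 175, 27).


R = 179 → B3 (hex)
G = 175 → AF (hex)
B = 27 → 1B (hex)
Hex = #B3AF1B


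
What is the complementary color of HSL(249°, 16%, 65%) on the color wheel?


Complement = opposite side of color wheel = hue + 180°
H' = (249 + 180) mod 360 = 69°
S and L unchanged.
= HSL(69°, 16%, 65%)


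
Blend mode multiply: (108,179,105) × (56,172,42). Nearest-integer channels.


Multiply: C = A×B/255, rounded to nearest integer
R: 108×56/255 = 6048/255 ≈ 23.718 → 24
G: 179×172/255 = 30788/255 ≈ 120.737 → 121
B: 105×42/255 = 4410/255 ≈ 17.294 → 17
= RGB(24, 121, 17)


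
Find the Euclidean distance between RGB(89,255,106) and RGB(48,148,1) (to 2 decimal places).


d = √[(R₁-R₂)² + (G₁-G₂)² + (B₁-B₂)²]
d = √[(89-48)² + (255-148)² + (106-1)²]
d = √[1681 + 11449 + 11025]
d = √24155
d ≈ 155.42


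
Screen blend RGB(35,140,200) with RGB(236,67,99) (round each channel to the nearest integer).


Screen: C = 255 - (255-A)×(255-B)/255, rounded to nearest integer
R: 255 - (255-35)×(255-236)/255 = 255 - 4180/255 ≈ 255 - 16.392 = 238.608 → 239
G: 255 - (255-140)×(255-67)/255 = 255 - 21620/255 ≈ 255 - 84.784 = 170.216 → 170
B: 255 - (255-200)×(255-99)/255 = 255 - 8580/255 ≈ 255 - 33.647 = 221.353 → 221
= RGB(239, 170, 221)


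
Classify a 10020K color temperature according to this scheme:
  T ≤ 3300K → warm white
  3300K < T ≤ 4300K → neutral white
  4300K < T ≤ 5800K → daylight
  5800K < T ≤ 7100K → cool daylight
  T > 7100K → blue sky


Temperature: 10020K
10020K > 7100K → blue sky
Classification: blue sky


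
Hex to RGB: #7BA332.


7B → 123 (R)
A3 → 163 (G)
32 → 50 (B)
= RGB(123, 163, 50)


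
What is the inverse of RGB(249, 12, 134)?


Invert: (255-R, 255-G, 255-B)
R: 255-249 = 6
G: 255-12 = 243
B: 255-134 = 121
= RGB(6, 243, 121)


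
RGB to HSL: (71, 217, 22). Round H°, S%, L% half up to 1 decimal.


Normalize: R'=71/255≈0.2784, G'=217/255≈0.8510, B'=22/255≈0.0863
Max=217/255, Min=22/255, Δ=Max-Min=195/255
L = (Max+Min)/2 = (217+22)/510 = 239/510 = 0.46862… → L = 46.9%
L ≤ 0.5 → S = Δ/(Max+Min) = 195/(217+22) = 195/239 = 0.81589… → S = 81.6%
(the 1/255 factors cancel in S and H, so raw channel differences can be used)
Max is G' → H = 60 × ((B-R)/Δ + 2) = 60 × ((22-71)/195 + 2)
  -49/195 + 2 = -0.2512… + 2 = 1.7487…
  H = 60 × 1.7487… = 104.923…° → H = 104.9°
= HSL(104.9°, 81.6%, 46.9%)


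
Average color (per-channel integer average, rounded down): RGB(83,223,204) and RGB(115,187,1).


Midpoint: each channel = ⌊(C₁+C₂)/2⌋
R: ⌊(83+115)/2⌋ = 99
G: ⌊(223+187)/2⌋ = 205
B: ⌊(204+1)/2⌋ = 102
= RGB(99, 205, 102)


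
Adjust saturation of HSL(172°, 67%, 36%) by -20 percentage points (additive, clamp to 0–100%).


Original S = 67%
Adjustment = -20 percentage points
New S = 67 + (-20) = 47
Clamp to [0, 100] → 47
= HSL(172°, 47%, 36%)


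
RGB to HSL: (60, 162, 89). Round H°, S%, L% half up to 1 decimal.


Normalize: R'=60/255≈0.2353, G'=162/255≈0.6353, B'=89/255≈0.3490
Max=162/255, Min=60/255, Δ=Max-Min=102/255
L = (Max+Min)/2 = (162+60)/510 = 222/510 = 0.43529… → L = 43.5%
L ≤ 0.5 → S = Δ/(Max+Min) = 102/(162+60) = 102/222 = 0.45945… → S = 45.9%
(the 1/255 factors cancel in S and H, so raw channel differences can be used)
Max is G' → H = 60 × ((B-R)/Δ + 2) = 60 × ((89-60)/102 + 2)
  29/102 + 2 = 0.2843… + 2 = 2.2843…
  H = 60 × 2.2843… = 137.058…° → H = 137.1°
= HSL(137.1°, 45.9%, 43.5%)


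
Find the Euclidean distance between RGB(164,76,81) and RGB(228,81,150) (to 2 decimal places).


d = √[(R₁-R₂)² + (G₁-G₂)² + (B₁-B₂)²]
d = √[(164-228)² + (76-81)² + (81-150)²]
d = √[4096 + 25 + 4761]
d = √8882
d ≈ 94.24


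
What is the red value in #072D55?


Color: #072D55
R = 07 = 7
G = 2D = 45
B = 55 = 85
Red = 7


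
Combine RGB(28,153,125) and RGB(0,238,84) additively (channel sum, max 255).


Additive: each channel = min(255, C₁+C₂)
R: 28+0 = 28 → 28
G: 153+238 = 391 → 255
B: 125+84 = 209 → 209
= RGB(28, 255, 209)


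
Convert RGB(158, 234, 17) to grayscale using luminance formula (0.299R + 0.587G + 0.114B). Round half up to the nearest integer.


Gray = 0.299×R + 0.587×G + 0.114×B
Gray = 0.299×158 + 0.587×234 + 0.114×17
Gray = 47.242 + 137.358 + 1.938
Gray = 186.538 → round half up → 187
Gray = 187


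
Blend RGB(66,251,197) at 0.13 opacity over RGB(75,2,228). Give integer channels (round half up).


C = α×F + (1-α)×B, with 1-α = 0.87
R: 0.13×66 + 0.87×75 = 8.58 + 65.25 = 73.83 → 74
G: 0.13×251 + 0.87×2 = 32.63 + 1.74 = 34.37 → 34
B: 0.13×197 + 0.87×228 = 25.61 + 198.36 = 223.97 → 224
= RGB(74, 34, 224)


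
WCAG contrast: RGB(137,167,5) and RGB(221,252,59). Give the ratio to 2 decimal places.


Linearize each sRGB channel c=v/255: c/12.92 if c ≤ 0.04045 else ((c+0.055)/1.055)^2.4
L = 0.2126×R_lin + 0.7152×G_lin + 0.0722×B_lin
Color 1 (137,167,5):
  R=137: 137/255≈0.5373 > 0.04045 → ((0.5373+0.055)/1.055)^2.4 ≈ 0.25016
  G=167: 167/255≈0.6549 > 0.04045 → ((0.6549+0.055)/1.055)^2.4 ≈ 0.38643
  B=5: 5/255≈0.0196 ≤ 0.04045 → 0.0196/12.92 ≈ 0.00152
  L1 = 0.2126×0.25016 + 0.7152×0.38643 + 0.0722×0.00152 ≈ 0.32967
Color 2 (221,252,59):
  R=221: 221/255≈0.8667 > 0.04045 → ((0.8667+0.055)/1.055)^2.4 ≈ 0.72306
  G=252: 252/255≈0.9882 > 0.04045 → ((0.9882+0.055)/1.055)^2.4 ≈ 0.97345
  B=59: 59/255≈0.2314 > 0.04045 → ((0.2314+0.055)/1.055)^2.4 ≈ 0.04374
  L2 = 0.2126×0.72306 + 0.7152×0.97345 + 0.0722×0.04374 ≈ 0.85309
Lighter = 0.85309, Darker = 0.32967
Ratio = (L_lighter + 0.05) / (L_darker + 0.05)
Ratio = (0.85309 + 0.05) / (0.32967 + 0.05) = 0.90309 / 0.37967 ≈ 2.3786
Ratio ≈ 2.38:1


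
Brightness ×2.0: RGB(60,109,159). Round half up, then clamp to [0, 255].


Multiply each channel by 2.0, round half up, clamp to [0, 255]
R: 60×2.0 = 120
G: 109×2.0 = 218
B: 159×2.0 = 318 → clamp → 255
= RGB(120, 218, 255)


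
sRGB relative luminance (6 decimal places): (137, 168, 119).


Linearize each channel (sRGB transfer function): c = v/255; c_lin = c/12.92 if c ≤ 0.04045, else ((c+0.055)/1.055)^2.4
  R: 137/255 ≈ 0.537255 > 0.04045 → ((0.537255+0.055)/1.055)^2.4 ≈ 0.250158
  G: 168/255 ≈ 0.658824 > 0.04045 → ((0.658824+0.055)/1.055)^2.4 ≈ 0.391572
  B: 119/255 ≈ 0.466667 > 0.04045 → ((0.466667+0.055)/1.055)^2.4 ≈ 0.184475
R_lin = 0.250158, G_lin = 0.391572, B_lin = 0.184475
L = 0.2126×R + 0.7152×G + 0.0722×B
L = 0.2126×0.250158 + 0.7152×0.391572 + 0.0722×0.184475
L ≈ 0.346555


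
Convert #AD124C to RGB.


AD → 173 (R)
12 → 18 (G)
4C → 76 (B)
= RGB(173, 18, 76)


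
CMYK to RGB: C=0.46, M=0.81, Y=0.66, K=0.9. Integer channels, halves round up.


R = 255 × (1-C) × (1-K) = 255 × 0.54 × 0.10 = 13.77 → 14
G = 255 × (1-M) × (1-K) = 255 × 0.19 × 0.10 = 4.845 → 5
B = 255 × (1-Y) × (1-K) = 255 × 0.34 × 0.10 = 8.67 → 9
= RGB(14, 5, 9)


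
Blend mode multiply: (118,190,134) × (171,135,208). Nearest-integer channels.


Multiply: C = A×B/255, rounded to nearest integer
R: 118×171/255 = 20178/255 ≈ 79.129 → 79
G: 190×135/255 = 25650/255 ≈ 100.588 → 101
B: 134×208/255 = 27872/255 ≈ 109.302 → 109
= RGB(79, 101, 109)


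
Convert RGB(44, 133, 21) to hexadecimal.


R = 44 → 2C (hex)
G = 133 → 85 (hex)
B = 21 → 15 (hex)
Hex = #2C8515


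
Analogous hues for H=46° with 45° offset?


Base hue: 46°
Left analog: (46 - 45) mod 360 = 1°
Right analog: (46 + 45) mod 360 = 91°
Analogous hues = 1° and 91°


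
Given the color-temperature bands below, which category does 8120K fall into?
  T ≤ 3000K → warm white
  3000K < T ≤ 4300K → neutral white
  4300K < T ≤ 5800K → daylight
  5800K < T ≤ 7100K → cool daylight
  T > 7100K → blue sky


Temperature: 8120K
8120K > 7100K → blue sky
Classification: blue sky


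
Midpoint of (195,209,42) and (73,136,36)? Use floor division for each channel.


Midpoint: each channel = ⌊(C₁+C₂)/2⌋
R: ⌊(195+73)/2⌋ = 134
G: ⌊(209+136)/2⌋ = 172
B: ⌊(42+36)/2⌋ = 39
= RGB(134, 172, 39)


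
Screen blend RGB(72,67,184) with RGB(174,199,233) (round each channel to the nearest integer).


Screen: C = 255 - (255-A)×(255-B)/255, rounded to nearest integer
R: 255 - (255-72)×(255-174)/255 = 255 - 14823/255 ≈ 255 - 58.129 = 196.871 → 197
G: 255 - (255-67)×(255-199)/255 = 255 - 10528/255 ≈ 255 - 41.286 = 213.714 → 214
B: 255 - (255-184)×(255-233)/255 = 255 - 1562/255 ≈ 255 - 6.125 = 248.875 → 249
= RGB(197, 214, 249)


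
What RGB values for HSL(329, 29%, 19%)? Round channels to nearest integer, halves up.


H=329°, S=0.29, L=0.19
C = (1-|2L-1|)×S = (1-|-0.62|)×0.29 = 0.1102
H' = H/60 = 329/60 ≈ 5.4833; X = C×(1-|H' mod 2 - 1|) ≈ 0.0569
m = L - C/2 = 0.19 - 0.0551 = 0.1349
Sector ⌊H'⌋ = 5 → (R',G',B') = (0.1102, 0.0, ≈0.0569)
RGB = ((R'+m)×255, (G'+m)×255, (B'+m)×255) = (62.5005, 34.3995, 48.91835)
Round half up → RGB(63, 34, 49)


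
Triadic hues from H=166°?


Triadic: equally spaced at 120° intervals
H1 = 166°
H2 = (166 + 120) mod 360 = 286°
H3 = (166 + 240) mod 360 = 46°
Triadic = 166°, 286°, 46°


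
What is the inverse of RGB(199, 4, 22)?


Invert: (255-R, 255-G, 255-B)
R: 255-199 = 56
G: 255-4 = 251
B: 255-22 = 233
= RGB(56, 251, 233)


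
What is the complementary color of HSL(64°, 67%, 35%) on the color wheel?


Complement = opposite side of color wheel = hue + 180°
H' = (64 + 180) mod 360 = 244°
S and L unchanged.
= HSL(244°, 67%, 35%)


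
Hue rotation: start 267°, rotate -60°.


New hue = (H + rotation) mod 360
New hue = (267 -60) mod 360
= 207 mod 360
= 207°


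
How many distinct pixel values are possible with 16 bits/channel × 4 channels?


Total bits = 16 bits/channel × 4 channels = 64 bits
Distinct pixel values = 2^64
= 18,446,744,073,709,551,616 pixel values
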